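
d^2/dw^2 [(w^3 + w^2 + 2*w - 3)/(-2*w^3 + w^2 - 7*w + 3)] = 6*(-2*w^6 + 6*w^5 + 30*w^4 - 39*w^3 + 45*w^2 - 6*w + 29)/(8*w^9 - 12*w^8 + 90*w^7 - 121*w^6 + 351*w^5 - 408*w^4 + 523*w^3 - 468*w^2 + 189*w - 27)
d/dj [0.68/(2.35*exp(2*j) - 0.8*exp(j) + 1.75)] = (0.544 - 3.196*exp(j))*exp(j)/(2.35*exp(2*j) - 0.8*exp(j) + 1.75)^2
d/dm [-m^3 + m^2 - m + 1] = -3*m^2 + 2*m - 1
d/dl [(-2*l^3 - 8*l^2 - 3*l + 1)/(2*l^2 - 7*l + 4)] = (-4*l^4 + 28*l^3 + 38*l^2 - 68*l - 5)/(4*l^4 - 28*l^3 + 65*l^2 - 56*l + 16)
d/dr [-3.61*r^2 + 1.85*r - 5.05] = 1.85 - 7.22*r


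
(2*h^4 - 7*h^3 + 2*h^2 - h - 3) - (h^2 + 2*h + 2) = 2*h^4 - 7*h^3 + h^2 - 3*h - 5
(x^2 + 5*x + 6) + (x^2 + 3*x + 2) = 2*x^2 + 8*x + 8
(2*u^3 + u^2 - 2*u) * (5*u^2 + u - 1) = 10*u^5 + 7*u^4 - 11*u^3 - 3*u^2 + 2*u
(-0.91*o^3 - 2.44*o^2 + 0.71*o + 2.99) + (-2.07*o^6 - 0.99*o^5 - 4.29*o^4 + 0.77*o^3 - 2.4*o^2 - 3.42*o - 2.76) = -2.07*o^6 - 0.99*o^5 - 4.29*o^4 - 0.14*o^3 - 4.84*o^2 - 2.71*o + 0.23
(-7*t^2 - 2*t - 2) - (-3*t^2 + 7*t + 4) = -4*t^2 - 9*t - 6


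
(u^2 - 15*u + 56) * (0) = 0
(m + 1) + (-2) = m - 1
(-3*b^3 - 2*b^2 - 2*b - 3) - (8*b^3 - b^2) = -11*b^3 - b^2 - 2*b - 3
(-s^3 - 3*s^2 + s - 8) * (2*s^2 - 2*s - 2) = -2*s^5 - 4*s^4 + 10*s^3 - 12*s^2 + 14*s + 16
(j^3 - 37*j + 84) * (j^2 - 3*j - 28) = j^5 - 3*j^4 - 65*j^3 + 195*j^2 + 784*j - 2352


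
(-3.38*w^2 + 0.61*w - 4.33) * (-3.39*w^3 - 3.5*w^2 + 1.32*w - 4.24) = 11.4582*w^5 + 9.7621*w^4 + 8.0821*w^3 + 30.2914*w^2 - 8.302*w + 18.3592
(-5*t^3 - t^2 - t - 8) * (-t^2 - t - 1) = 5*t^5 + 6*t^4 + 7*t^3 + 10*t^2 + 9*t + 8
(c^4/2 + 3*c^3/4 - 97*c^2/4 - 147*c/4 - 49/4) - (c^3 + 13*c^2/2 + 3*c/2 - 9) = c^4/2 - c^3/4 - 123*c^2/4 - 153*c/4 - 13/4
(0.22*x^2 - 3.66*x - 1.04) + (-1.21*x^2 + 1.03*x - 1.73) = -0.99*x^2 - 2.63*x - 2.77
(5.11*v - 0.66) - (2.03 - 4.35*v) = 9.46*v - 2.69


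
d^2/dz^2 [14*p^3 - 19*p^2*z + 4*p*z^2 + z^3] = 8*p + 6*z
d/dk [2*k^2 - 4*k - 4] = 4*k - 4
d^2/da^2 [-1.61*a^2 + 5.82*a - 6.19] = -3.22000000000000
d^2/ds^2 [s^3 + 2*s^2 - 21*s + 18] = 6*s + 4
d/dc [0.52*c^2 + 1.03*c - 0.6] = 1.04*c + 1.03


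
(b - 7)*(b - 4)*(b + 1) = b^3 - 10*b^2 + 17*b + 28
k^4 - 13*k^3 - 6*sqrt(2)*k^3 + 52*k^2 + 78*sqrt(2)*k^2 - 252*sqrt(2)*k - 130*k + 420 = (k - 7)*(k - 6)*(k - 5*sqrt(2))*(k - sqrt(2))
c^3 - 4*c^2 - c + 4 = (c - 4)*(c - 1)*(c + 1)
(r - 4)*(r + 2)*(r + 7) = r^3 + 5*r^2 - 22*r - 56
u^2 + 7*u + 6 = (u + 1)*(u + 6)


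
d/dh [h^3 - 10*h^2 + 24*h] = 3*h^2 - 20*h + 24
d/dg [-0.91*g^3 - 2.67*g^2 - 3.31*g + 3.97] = -2.73*g^2 - 5.34*g - 3.31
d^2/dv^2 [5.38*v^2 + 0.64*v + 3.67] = 10.7600000000000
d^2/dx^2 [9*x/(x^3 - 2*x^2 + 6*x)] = 18*(3*x^2 - 6*x - 2)/(x^6 - 6*x^5 + 30*x^4 - 80*x^3 + 180*x^2 - 216*x + 216)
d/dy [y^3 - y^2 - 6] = y*(3*y - 2)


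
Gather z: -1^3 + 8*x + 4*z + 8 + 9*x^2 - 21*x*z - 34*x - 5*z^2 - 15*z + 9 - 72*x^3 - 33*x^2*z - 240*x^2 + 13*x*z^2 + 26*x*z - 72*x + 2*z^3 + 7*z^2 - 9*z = -72*x^3 - 231*x^2 - 98*x + 2*z^3 + z^2*(13*x + 2) + z*(-33*x^2 + 5*x - 20) + 16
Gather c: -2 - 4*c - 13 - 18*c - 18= -22*c - 33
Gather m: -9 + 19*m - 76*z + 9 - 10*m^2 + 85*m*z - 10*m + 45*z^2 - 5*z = -10*m^2 + m*(85*z + 9) + 45*z^2 - 81*z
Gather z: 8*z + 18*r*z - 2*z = z*(18*r + 6)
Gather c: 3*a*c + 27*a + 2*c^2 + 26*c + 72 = 27*a + 2*c^2 + c*(3*a + 26) + 72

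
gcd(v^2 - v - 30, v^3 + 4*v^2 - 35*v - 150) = v^2 - v - 30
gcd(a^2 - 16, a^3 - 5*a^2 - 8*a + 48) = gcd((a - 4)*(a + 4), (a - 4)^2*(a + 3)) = a - 4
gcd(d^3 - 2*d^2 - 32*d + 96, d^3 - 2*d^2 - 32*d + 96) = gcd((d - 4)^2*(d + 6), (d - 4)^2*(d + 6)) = d^3 - 2*d^2 - 32*d + 96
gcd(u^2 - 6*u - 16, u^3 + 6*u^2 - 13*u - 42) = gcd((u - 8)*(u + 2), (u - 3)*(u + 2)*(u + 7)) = u + 2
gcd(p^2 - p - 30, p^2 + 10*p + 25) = p + 5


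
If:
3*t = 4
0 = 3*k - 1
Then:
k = 1/3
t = 4/3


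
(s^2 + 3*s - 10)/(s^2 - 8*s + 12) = (s + 5)/(s - 6)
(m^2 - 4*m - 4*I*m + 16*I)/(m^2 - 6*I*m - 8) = (m - 4)/(m - 2*I)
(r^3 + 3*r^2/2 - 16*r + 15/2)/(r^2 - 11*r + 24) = (2*r^2 + 9*r - 5)/(2*(r - 8))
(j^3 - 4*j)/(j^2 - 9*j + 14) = j*(j + 2)/(j - 7)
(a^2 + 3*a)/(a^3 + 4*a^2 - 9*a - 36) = a/(a^2 + a - 12)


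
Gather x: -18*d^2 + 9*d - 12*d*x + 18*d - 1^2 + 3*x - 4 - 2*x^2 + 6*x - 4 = -18*d^2 + 27*d - 2*x^2 + x*(9 - 12*d) - 9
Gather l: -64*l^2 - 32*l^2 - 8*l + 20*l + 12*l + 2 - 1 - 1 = -96*l^2 + 24*l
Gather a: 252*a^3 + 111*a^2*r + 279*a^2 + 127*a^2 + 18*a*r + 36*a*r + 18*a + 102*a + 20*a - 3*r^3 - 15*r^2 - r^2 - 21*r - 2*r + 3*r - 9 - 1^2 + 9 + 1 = 252*a^3 + a^2*(111*r + 406) + a*(54*r + 140) - 3*r^3 - 16*r^2 - 20*r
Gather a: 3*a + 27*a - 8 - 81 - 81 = 30*a - 170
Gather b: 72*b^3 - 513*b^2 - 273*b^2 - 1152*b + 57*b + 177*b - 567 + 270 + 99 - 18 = 72*b^3 - 786*b^2 - 918*b - 216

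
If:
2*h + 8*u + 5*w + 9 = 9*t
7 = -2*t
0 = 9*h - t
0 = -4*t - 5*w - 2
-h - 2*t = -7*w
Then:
No Solution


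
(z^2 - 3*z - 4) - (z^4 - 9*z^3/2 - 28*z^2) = -z^4 + 9*z^3/2 + 29*z^2 - 3*z - 4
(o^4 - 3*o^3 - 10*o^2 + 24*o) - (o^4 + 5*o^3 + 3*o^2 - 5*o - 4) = -8*o^3 - 13*o^2 + 29*o + 4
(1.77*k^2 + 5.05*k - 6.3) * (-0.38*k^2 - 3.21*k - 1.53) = -0.6726*k^4 - 7.6007*k^3 - 16.5246*k^2 + 12.4965*k + 9.639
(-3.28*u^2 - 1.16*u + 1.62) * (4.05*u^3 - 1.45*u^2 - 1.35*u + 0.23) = -13.284*u^5 + 0.0579999999999998*u^4 + 12.671*u^3 - 1.5374*u^2 - 2.4538*u + 0.3726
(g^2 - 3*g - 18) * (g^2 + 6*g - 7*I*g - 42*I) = g^4 + 3*g^3 - 7*I*g^3 - 36*g^2 - 21*I*g^2 - 108*g + 252*I*g + 756*I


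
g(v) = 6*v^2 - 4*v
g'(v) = 12*v - 4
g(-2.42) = 44.82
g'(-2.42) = -33.04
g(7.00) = 266.00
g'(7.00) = 80.00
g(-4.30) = 128.14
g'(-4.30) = -55.60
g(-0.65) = 5.14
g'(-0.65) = -11.80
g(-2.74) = 56.01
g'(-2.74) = -36.88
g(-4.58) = 144.18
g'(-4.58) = -58.96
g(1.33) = 5.29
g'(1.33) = 11.96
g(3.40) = 55.76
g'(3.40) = 36.80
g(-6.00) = 240.00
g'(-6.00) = -76.00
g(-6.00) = 240.00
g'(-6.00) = -76.00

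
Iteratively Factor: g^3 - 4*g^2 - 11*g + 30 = (g + 3)*(g^2 - 7*g + 10) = (g - 5)*(g + 3)*(g - 2)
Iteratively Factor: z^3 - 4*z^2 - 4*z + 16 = (z - 2)*(z^2 - 2*z - 8) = (z - 4)*(z - 2)*(z + 2)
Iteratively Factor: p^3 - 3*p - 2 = (p + 1)*(p^2 - p - 2) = (p - 2)*(p + 1)*(p + 1)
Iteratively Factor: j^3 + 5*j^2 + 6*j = (j + 3)*(j^2 + 2*j) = j*(j + 3)*(j + 2)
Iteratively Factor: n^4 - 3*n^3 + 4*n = (n - 2)*(n^3 - n^2 - 2*n) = n*(n - 2)*(n^2 - n - 2) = n*(n - 2)*(n + 1)*(n - 2)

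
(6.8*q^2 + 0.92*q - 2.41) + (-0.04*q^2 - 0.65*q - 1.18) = 6.76*q^2 + 0.27*q - 3.59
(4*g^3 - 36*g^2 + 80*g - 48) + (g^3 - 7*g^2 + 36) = 5*g^3 - 43*g^2 + 80*g - 12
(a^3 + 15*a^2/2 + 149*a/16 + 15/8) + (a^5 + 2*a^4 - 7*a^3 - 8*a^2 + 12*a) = a^5 + 2*a^4 - 6*a^3 - a^2/2 + 341*a/16 + 15/8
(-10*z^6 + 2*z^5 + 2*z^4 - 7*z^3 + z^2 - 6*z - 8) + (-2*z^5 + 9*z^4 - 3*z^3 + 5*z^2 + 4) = -10*z^6 + 11*z^4 - 10*z^3 + 6*z^2 - 6*z - 4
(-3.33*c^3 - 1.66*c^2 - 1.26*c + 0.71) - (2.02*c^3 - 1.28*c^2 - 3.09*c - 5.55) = -5.35*c^3 - 0.38*c^2 + 1.83*c + 6.26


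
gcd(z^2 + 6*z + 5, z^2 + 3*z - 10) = z + 5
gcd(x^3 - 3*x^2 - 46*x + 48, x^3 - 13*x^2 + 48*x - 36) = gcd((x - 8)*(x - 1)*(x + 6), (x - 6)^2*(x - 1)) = x - 1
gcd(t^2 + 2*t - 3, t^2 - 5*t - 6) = 1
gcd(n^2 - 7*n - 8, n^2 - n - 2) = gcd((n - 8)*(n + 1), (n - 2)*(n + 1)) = n + 1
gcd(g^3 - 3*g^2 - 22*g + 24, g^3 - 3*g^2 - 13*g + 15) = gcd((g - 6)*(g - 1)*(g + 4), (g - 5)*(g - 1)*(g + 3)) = g - 1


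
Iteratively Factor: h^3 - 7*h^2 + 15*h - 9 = (h - 3)*(h^2 - 4*h + 3) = (h - 3)*(h - 1)*(h - 3)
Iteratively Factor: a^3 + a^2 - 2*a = (a + 2)*(a^2 - a) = a*(a + 2)*(a - 1)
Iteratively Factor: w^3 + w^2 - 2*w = (w + 2)*(w^2 - w) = w*(w + 2)*(w - 1)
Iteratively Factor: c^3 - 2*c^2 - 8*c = (c + 2)*(c^2 - 4*c) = (c - 4)*(c + 2)*(c)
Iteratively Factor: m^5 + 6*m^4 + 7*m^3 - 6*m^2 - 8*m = (m - 1)*(m^4 + 7*m^3 + 14*m^2 + 8*m) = (m - 1)*(m + 4)*(m^3 + 3*m^2 + 2*m) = m*(m - 1)*(m + 4)*(m^2 + 3*m + 2) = m*(m - 1)*(m + 1)*(m + 4)*(m + 2)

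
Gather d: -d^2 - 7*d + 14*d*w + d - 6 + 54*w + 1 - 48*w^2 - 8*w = -d^2 + d*(14*w - 6) - 48*w^2 + 46*w - 5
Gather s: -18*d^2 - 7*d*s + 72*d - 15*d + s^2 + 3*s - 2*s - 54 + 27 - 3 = -18*d^2 + 57*d + s^2 + s*(1 - 7*d) - 30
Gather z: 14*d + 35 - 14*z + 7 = 14*d - 14*z + 42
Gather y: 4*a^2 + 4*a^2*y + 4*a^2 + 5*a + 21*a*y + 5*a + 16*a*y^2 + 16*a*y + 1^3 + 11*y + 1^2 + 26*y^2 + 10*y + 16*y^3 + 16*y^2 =8*a^2 + 10*a + 16*y^3 + y^2*(16*a + 42) + y*(4*a^2 + 37*a + 21) + 2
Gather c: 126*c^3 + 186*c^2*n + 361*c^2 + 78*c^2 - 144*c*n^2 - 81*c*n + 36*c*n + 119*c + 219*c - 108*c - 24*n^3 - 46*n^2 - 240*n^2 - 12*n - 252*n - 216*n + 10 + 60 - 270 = 126*c^3 + c^2*(186*n + 439) + c*(-144*n^2 - 45*n + 230) - 24*n^3 - 286*n^2 - 480*n - 200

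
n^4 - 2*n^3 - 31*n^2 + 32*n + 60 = (n - 6)*(n - 2)*(n + 1)*(n + 5)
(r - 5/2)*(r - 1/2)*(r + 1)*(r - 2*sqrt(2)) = r^4 - 2*sqrt(2)*r^3 - 2*r^3 - 7*r^2/4 + 4*sqrt(2)*r^2 + 5*r/4 + 7*sqrt(2)*r/2 - 5*sqrt(2)/2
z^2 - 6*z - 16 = (z - 8)*(z + 2)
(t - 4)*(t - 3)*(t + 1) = t^3 - 6*t^2 + 5*t + 12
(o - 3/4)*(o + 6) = o^2 + 21*o/4 - 9/2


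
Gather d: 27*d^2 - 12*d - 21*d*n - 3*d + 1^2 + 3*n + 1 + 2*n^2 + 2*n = 27*d^2 + d*(-21*n - 15) + 2*n^2 + 5*n + 2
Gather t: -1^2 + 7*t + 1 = 7*t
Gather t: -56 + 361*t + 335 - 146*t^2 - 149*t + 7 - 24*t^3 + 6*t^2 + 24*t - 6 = -24*t^3 - 140*t^2 + 236*t + 280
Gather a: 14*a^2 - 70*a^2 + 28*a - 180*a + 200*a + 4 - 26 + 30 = -56*a^2 + 48*a + 8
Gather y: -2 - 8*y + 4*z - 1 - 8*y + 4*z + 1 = -16*y + 8*z - 2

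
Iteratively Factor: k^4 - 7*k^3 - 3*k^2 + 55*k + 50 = (k + 1)*(k^3 - 8*k^2 + 5*k + 50) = (k - 5)*(k + 1)*(k^2 - 3*k - 10) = (k - 5)^2*(k + 1)*(k + 2)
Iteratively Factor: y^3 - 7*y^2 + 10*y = (y - 5)*(y^2 - 2*y) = (y - 5)*(y - 2)*(y)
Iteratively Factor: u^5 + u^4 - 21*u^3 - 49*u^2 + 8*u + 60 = (u - 1)*(u^4 + 2*u^3 - 19*u^2 - 68*u - 60) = (u - 1)*(u + 2)*(u^3 - 19*u - 30) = (u - 5)*(u - 1)*(u + 2)*(u^2 + 5*u + 6) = (u - 5)*(u - 1)*(u + 2)*(u + 3)*(u + 2)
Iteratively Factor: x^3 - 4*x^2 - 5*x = (x + 1)*(x^2 - 5*x) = (x - 5)*(x + 1)*(x)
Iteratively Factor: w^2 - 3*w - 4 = (w + 1)*(w - 4)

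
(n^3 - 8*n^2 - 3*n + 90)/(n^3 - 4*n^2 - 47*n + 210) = (n + 3)/(n + 7)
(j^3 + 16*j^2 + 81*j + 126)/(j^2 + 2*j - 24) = (j^2 + 10*j + 21)/(j - 4)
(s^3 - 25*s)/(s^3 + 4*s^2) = (s^2 - 25)/(s*(s + 4))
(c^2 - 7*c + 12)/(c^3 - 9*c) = (c - 4)/(c*(c + 3))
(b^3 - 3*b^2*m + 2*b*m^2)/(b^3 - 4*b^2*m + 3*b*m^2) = (b - 2*m)/(b - 3*m)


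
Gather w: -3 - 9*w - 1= -9*w - 4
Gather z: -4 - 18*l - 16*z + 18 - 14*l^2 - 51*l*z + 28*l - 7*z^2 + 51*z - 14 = -14*l^2 + 10*l - 7*z^2 + z*(35 - 51*l)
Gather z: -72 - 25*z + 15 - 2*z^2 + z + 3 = -2*z^2 - 24*z - 54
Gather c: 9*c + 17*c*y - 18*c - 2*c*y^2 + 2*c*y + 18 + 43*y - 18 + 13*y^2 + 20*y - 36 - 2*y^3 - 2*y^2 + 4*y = c*(-2*y^2 + 19*y - 9) - 2*y^3 + 11*y^2 + 67*y - 36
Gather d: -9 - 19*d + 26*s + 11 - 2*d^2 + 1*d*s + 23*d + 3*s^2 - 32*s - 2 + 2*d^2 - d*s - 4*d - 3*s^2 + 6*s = 0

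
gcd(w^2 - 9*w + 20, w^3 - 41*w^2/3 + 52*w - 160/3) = w - 4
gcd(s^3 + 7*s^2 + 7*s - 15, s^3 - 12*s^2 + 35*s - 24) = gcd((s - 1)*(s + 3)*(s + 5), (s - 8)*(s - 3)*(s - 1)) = s - 1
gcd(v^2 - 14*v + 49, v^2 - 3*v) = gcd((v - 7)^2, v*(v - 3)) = 1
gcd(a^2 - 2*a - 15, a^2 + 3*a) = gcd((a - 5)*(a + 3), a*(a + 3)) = a + 3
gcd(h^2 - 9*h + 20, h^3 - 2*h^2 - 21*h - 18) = 1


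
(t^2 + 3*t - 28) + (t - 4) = t^2 + 4*t - 32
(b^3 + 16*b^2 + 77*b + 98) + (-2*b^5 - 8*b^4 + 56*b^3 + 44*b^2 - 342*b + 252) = -2*b^5 - 8*b^4 + 57*b^3 + 60*b^2 - 265*b + 350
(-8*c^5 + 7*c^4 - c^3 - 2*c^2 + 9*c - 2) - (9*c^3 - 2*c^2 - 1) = -8*c^5 + 7*c^4 - 10*c^3 + 9*c - 1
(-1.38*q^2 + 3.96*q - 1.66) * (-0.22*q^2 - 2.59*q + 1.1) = 0.3036*q^4 + 2.703*q^3 - 11.4092*q^2 + 8.6554*q - 1.826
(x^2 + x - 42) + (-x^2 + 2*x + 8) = 3*x - 34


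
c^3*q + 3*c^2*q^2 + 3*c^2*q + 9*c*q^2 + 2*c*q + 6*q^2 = (c + 2)*(c + 3*q)*(c*q + q)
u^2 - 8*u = u*(u - 8)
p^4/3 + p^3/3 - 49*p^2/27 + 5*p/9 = p*(p/3 + 1)*(p - 5/3)*(p - 1/3)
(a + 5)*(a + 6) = a^2 + 11*a + 30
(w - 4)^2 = w^2 - 8*w + 16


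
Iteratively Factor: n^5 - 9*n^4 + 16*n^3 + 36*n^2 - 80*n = (n - 4)*(n^4 - 5*n^3 - 4*n^2 + 20*n) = (n - 5)*(n - 4)*(n^3 - 4*n) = (n - 5)*(n - 4)*(n - 2)*(n^2 + 2*n) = n*(n - 5)*(n - 4)*(n - 2)*(n + 2)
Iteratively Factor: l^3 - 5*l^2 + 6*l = (l)*(l^2 - 5*l + 6) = l*(l - 3)*(l - 2)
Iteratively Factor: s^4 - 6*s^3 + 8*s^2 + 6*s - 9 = (s + 1)*(s^3 - 7*s^2 + 15*s - 9) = (s - 3)*(s + 1)*(s^2 - 4*s + 3) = (s - 3)*(s - 1)*(s + 1)*(s - 3)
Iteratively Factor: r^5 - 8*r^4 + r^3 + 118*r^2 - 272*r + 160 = (r - 1)*(r^4 - 7*r^3 - 6*r^2 + 112*r - 160) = (r - 2)*(r - 1)*(r^3 - 5*r^2 - 16*r + 80) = (r - 2)*(r - 1)*(r + 4)*(r^2 - 9*r + 20) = (r - 4)*(r - 2)*(r - 1)*(r + 4)*(r - 5)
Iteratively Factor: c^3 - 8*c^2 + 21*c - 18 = (c - 3)*(c^2 - 5*c + 6) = (c - 3)^2*(c - 2)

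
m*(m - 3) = m^2 - 3*m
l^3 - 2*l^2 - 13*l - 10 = (l - 5)*(l + 1)*(l + 2)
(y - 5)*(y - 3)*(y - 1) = y^3 - 9*y^2 + 23*y - 15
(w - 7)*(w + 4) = w^2 - 3*w - 28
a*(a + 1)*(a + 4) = a^3 + 5*a^2 + 4*a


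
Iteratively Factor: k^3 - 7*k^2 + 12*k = (k - 3)*(k^2 - 4*k) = (k - 4)*(k - 3)*(k)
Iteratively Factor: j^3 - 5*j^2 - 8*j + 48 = (j - 4)*(j^2 - j - 12) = (j - 4)^2*(j + 3)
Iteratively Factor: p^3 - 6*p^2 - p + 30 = (p - 3)*(p^2 - 3*p - 10) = (p - 5)*(p - 3)*(p + 2)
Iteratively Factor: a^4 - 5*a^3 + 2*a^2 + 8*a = (a + 1)*(a^3 - 6*a^2 + 8*a) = a*(a + 1)*(a^2 - 6*a + 8) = a*(a - 4)*(a + 1)*(a - 2)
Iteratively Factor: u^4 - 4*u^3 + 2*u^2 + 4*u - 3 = (u + 1)*(u^3 - 5*u^2 + 7*u - 3) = (u - 1)*(u + 1)*(u^2 - 4*u + 3) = (u - 3)*(u - 1)*(u + 1)*(u - 1)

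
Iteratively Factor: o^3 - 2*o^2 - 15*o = (o + 3)*(o^2 - 5*o) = (o - 5)*(o + 3)*(o)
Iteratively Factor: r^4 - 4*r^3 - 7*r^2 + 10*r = (r - 5)*(r^3 + r^2 - 2*r) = (r - 5)*(r - 1)*(r^2 + 2*r) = (r - 5)*(r - 1)*(r + 2)*(r)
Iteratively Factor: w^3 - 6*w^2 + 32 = (w + 2)*(w^2 - 8*w + 16) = (w - 4)*(w + 2)*(w - 4)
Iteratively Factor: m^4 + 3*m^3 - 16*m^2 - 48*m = (m)*(m^3 + 3*m^2 - 16*m - 48) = m*(m + 3)*(m^2 - 16) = m*(m + 3)*(m + 4)*(m - 4)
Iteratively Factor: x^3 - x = (x)*(x^2 - 1) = x*(x + 1)*(x - 1)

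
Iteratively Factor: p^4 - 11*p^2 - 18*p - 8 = (p + 1)*(p^3 - p^2 - 10*p - 8) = (p - 4)*(p + 1)*(p^2 + 3*p + 2) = (p - 4)*(p + 1)*(p + 2)*(p + 1)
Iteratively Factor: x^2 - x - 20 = (x - 5)*(x + 4)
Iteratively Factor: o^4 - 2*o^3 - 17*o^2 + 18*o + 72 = (o - 4)*(o^3 + 2*o^2 - 9*o - 18) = (o - 4)*(o + 2)*(o^2 - 9) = (o - 4)*(o + 2)*(o + 3)*(o - 3)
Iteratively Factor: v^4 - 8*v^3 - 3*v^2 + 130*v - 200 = (v + 4)*(v^3 - 12*v^2 + 45*v - 50) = (v - 5)*(v + 4)*(v^2 - 7*v + 10) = (v - 5)^2*(v + 4)*(v - 2)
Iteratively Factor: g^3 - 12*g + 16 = (g + 4)*(g^2 - 4*g + 4) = (g - 2)*(g + 4)*(g - 2)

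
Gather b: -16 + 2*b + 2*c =2*b + 2*c - 16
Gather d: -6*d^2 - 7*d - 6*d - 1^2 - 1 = -6*d^2 - 13*d - 2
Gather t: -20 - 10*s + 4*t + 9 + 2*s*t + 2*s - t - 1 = -8*s + t*(2*s + 3) - 12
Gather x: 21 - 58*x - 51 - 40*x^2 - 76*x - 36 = -40*x^2 - 134*x - 66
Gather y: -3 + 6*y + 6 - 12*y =3 - 6*y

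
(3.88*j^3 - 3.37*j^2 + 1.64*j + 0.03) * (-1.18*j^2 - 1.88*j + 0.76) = -4.5784*j^5 - 3.3178*j^4 + 7.3492*j^3 - 5.6798*j^2 + 1.19*j + 0.0228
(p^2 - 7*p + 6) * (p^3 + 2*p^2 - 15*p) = p^5 - 5*p^4 - 23*p^3 + 117*p^2 - 90*p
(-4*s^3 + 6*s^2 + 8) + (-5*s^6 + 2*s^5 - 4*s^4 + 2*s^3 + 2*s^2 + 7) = -5*s^6 + 2*s^5 - 4*s^4 - 2*s^3 + 8*s^2 + 15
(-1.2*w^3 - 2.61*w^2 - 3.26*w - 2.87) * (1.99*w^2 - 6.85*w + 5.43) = -2.388*w^5 + 3.0261*w^4 + 4.8751*w^3 + 2.4474*w^2 + 1.9577*w - 15.5841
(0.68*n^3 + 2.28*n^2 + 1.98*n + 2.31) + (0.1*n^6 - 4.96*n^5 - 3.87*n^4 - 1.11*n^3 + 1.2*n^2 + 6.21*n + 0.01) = 0.1*n^6 - 4.96*n^5 - 3.87*n^4 - 0.43*n^3 + 3.48*n^2 + 8.19*n + 2.32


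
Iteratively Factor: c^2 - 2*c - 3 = (c + 1)*(c - 3)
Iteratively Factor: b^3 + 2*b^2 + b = (b + 1)*(b^2 + b) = (b + 1)^2*(b)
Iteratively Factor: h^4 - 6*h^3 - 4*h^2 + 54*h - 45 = (h - 3)*(h^3 - 3*h^2 - 13*h + 15) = (h - 3)*(h + 3)*(h^2 - 6*h + 5) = (h - 3)*(h - 1)*(h + 3)*(h - 5)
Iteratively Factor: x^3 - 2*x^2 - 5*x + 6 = (x - 3)*(x^2 + x - 2) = (x - 3)*(x + 2)*(x - 1)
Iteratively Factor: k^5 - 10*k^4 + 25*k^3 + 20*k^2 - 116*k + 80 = (k + 2)*(k^4 - 12*k^3 + 49*k^2 - 78*k + 40) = (k - 4)*(k + 2)*(k^3 - 8*k^2 + 17*k - 10) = (k - 4)*(k - 2)*(k + 2)*(k^2 - 6*k + 5) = (k - 4)*(k - 2)*(k - 1)*(k + 2)*(k - 5)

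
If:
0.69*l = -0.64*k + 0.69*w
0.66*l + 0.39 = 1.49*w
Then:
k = 0.637073863636364 - 1.35582386363636*w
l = 2.25757575757576*w - 0.590909090909091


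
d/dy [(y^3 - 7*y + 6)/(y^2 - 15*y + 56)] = (y^4 - 30*y^3 + 175*y^2 - 12*y - 302)/(y^4 - 30*y^3 + 337*y^2 - 1680*y + 3136)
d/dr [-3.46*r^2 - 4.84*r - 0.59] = -6.92*r - 4.84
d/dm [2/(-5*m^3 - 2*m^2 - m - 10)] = 2*(15*m^2 + 4*m + 1)/(5*m^3 + 2*m^2 + m + 10)^2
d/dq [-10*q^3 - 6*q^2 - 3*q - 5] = -30*q^2 - 12*q - 3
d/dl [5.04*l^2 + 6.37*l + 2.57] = 10.08*l + 6.37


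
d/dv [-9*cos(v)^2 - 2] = 9*sin(2*v)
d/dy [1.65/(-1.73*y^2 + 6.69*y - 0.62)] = (5.709*y - 11.0385)/(1.73*y^2 - 6.69*y + 0.62)^2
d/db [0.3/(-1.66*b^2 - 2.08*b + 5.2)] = (0.996*b + 0.624)/(1.66*b^2 + 2.08*b - 5.2)^2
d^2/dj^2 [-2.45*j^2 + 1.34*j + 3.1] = -4.90000000000000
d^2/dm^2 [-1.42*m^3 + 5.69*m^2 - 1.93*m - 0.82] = 11.38 - 8.52*m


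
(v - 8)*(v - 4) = v^2 - 12*v + 32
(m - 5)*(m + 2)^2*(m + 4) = m^4 + 3*m^3 - 20*m^2 - 84*m - 80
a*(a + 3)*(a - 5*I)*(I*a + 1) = I*a^4 + 6*a^3 + 3*I*a^3 + 18*a^2 - 5*I*a^2 - 15*I*a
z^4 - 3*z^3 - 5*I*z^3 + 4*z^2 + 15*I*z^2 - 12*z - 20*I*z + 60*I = (z - 3)*(z - 5*I)*(z - 2*I)*(z + 2*I)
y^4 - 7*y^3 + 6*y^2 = y^2*(y - 6)*(y - 1)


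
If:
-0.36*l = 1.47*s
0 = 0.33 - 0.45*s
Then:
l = -2.99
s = 0.73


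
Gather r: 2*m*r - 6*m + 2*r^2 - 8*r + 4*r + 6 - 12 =-6*m + 2*r^2 + r*(2*m - 4) - 6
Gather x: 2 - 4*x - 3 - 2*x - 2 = -6*x - 3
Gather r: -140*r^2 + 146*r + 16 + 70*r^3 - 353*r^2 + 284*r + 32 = 70*r^3 - 493*r^2 + 430*r + 48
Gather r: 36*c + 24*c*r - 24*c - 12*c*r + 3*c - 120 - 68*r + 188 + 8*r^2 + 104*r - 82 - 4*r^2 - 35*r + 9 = 15*c + 4*r^2 + r*(12*c + 1) - 5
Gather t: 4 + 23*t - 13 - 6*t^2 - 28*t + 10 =-6*t^2 - 5*t + 1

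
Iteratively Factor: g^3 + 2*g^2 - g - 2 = (g - 1)*(g^2 + 3*g + 2) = (g - 1)*(g + 1)*(g + 2)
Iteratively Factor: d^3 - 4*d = (d)*(d^2 - 4) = d*(d + 2)*(d - 2)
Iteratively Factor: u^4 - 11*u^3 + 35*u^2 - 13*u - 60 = (u + 1)*(u^3 - 12*u^2 + 47*u - 60) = (u - 4)*(u + 1)*(u^2 - 8*u + 15) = (u - 5)*(u - 4)*(u + 1)*(u - 3)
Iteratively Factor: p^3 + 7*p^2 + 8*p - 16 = (p - 1)*(p^2 + 8*p + 16) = (p - 1)*(p + 4)*(p + 4)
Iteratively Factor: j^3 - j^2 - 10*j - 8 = (j + 2)*(j^2 - 3*j - 4) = (j - 4)*(j + 2)*(j + 1)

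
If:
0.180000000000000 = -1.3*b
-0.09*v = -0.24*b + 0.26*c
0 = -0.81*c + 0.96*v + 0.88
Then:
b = -0.14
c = 0.15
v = -0.79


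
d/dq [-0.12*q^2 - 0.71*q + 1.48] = -0.24*q - 0.71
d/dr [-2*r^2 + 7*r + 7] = 7 - 4*r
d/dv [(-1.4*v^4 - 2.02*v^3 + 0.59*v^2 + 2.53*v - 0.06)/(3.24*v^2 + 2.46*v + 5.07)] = (-9.072*v^5 - 16.8768*v^4 - 38.3304*v^3 - 37.47*v^2 + 6.3714*v + 12.9747)/(10.4976*v^4 + 15.9408*v^3 + 38.9052*v^2 + 24.9444*v + 25.7049)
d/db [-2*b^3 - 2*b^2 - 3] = 2*b*(-3*b - 2)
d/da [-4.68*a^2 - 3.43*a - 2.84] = -9.36*a - 3.43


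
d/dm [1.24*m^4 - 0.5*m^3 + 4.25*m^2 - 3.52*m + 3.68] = 4.96*m^3 - 1.5*m^2 + 8.5*m - 3.52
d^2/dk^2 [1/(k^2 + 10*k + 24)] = 2*(-k^2 - 10*k + 4*(k + 5)^2 - 24)/(k^2 + 10*k + 24)^3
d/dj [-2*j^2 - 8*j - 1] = -4*j - 8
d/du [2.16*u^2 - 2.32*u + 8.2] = 4.32*u - 2.32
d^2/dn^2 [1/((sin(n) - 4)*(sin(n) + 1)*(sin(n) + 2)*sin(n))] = (-16*sin(n)^4 + 39*sin(n)^3 + 92*sin(n)^2 - 240*sin(n) - 344 + 232/sin(n) + 352/sin(n)^2 + 128/sin(n)^3)/((sin(n) - 4)^3*(sin(n) + 1)^2*(sin(n) + 2)^3)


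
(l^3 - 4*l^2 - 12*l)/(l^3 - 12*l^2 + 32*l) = (l^2 - 4*l - 12)/(l^2 - 12*l + 32)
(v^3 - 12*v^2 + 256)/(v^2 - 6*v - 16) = (v^2 - 4*v - 32)/(v + 2)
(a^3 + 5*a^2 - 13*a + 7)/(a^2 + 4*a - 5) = (a^2 + 6*a - 7)/(a + 5)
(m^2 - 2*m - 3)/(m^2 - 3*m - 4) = (m - 3)/(m - 4)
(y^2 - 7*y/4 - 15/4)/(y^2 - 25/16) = 4*(y - 3)/(4*y - 5)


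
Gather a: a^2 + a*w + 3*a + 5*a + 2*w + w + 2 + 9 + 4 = a^2 + a*(w + 8) + 3*w + 15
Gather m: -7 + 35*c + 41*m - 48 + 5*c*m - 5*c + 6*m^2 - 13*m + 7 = 30*c + 6*m^2 + m*(5*c + 28) - 48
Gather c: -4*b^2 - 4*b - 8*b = -4*b^2 - 12*b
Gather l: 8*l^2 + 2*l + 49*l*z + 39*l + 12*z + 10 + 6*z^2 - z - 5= 8*l^2 + l*(49*z + 41) + 6*z^2 + 11*z + 5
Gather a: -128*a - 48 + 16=-128*a - 32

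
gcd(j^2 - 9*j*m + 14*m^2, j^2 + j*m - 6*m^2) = j - 2*m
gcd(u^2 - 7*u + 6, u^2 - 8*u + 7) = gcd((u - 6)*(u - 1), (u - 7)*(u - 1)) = u - 1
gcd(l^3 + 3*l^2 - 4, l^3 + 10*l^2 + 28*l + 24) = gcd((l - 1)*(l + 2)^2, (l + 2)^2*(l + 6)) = l^2 + 4*l + 4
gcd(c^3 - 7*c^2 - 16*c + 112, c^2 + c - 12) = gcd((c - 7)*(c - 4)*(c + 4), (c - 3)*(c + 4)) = c + 4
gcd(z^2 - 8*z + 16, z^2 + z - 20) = z - 4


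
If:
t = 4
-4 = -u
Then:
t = 4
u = 4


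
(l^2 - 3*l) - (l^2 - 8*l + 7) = 5*l - 7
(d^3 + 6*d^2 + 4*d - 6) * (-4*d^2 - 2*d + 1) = -4*d^5 - 26*d^4 - 27*d^3 + 22*d^2 + 16*d - 6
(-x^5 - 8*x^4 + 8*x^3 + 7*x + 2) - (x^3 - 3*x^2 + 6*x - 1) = -x^5 - 8*x^4 + 7*x^3 + 3*x^2 + x + 3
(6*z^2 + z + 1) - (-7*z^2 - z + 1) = 13*z^2 + 2*z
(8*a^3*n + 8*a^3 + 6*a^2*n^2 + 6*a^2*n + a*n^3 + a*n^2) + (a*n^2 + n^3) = 8*a^3*n + 8*a^3 + 6*a^2*n^2 + 6*a^2*n + a*n^3 + 2*a*n^2 + n^3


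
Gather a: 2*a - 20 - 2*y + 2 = 2*a - 2*y - 18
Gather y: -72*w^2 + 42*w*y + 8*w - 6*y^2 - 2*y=-72*w^2 + 8*w - 6*y^2 + y*(42*w - 2)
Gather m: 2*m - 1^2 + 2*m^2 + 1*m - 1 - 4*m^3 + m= -4*m^3 + 2*m^2 + 4*m - 2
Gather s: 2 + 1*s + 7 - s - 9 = 0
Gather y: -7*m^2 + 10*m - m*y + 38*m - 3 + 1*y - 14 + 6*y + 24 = -7*m^2 + 48*m + y*(7 - m) + 7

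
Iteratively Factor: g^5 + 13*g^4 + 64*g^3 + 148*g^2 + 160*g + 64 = (g + 1)*(g^4 + 12*g^3 + 52*g^2 + 96*g + 64) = (g + 1)*(g + 4)*(g^3 + 8*g^2 + 20*g + 16) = (g + 1)*(g + 2)*(g + 4)*(g^2 + 6*g + 8) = (g + 1)*(g + 2)^2*(g + 4)*(g + 4)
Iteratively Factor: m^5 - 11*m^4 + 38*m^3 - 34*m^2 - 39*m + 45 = (m - 3)*(m^4 - 8*m^3 + 14*m^2 + 8*m - 15) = (m - 3)*(m + 1)*(m^3 - 9*m^2 + 23*m - 15) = (m - 5)*(m - 3)*(m + 1)*(m^2 - 4*m + 3) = (m - 5)*(m - 3)^2*(m + 1)*(m - 1)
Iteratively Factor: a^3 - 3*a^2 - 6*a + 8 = (a - 4)*(a^2 + a - 2) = (a - 4)*(a - 1)*(a + 2)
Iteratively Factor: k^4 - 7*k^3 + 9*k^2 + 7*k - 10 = (k - 5)*(k^3 - 2*k^2 - k + 2) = (k - 5)*(k - 2)*(k^2 - 1) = (k - 5)*(k - 2)*(k + 1)*(k - 1)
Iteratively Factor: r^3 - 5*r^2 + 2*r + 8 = (r + 1)*(r^2 - 6*r + 8) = (r - 2)*(r + 1)*(r - 4)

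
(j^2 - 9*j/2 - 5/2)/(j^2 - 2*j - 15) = (j + 1/2)/(j + 3)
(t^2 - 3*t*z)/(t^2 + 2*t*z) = (t - 3*z)/(t + 2*z)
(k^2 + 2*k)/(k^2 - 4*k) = (k + 2)/(k - 4)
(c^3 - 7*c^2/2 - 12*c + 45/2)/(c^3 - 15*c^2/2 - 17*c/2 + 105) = (2*c^2 + 3*c - 9)/(2*c^2 - 5*c - 42)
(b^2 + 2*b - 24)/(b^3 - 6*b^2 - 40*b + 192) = 1/(b - 8)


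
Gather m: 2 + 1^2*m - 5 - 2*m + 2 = -m - 1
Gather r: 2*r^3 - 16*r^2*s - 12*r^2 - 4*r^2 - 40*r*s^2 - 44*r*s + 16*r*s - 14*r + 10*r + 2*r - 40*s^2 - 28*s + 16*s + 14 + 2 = 2*r^3 + r^2*(-16*s - 16) + r*(-40*s^2 - 28*s - 2) - 40*s^2 - 12*s + 16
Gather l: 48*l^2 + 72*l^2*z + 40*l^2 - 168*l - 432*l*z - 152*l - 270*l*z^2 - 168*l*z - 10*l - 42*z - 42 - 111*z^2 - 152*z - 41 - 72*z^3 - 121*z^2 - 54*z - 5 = l^2*(72*z + 88) + l*(-270*z^2 - 600*z - 330) - 72*z^3 - 232*z^2 - 248*z - 88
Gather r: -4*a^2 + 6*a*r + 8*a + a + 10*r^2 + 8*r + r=-4*a^2 + 9*a + 10*r^2 + r*(6*a + 9)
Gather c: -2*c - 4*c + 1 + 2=3 - 6*c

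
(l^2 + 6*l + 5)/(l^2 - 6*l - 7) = (l + 5)/(l - 7)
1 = 1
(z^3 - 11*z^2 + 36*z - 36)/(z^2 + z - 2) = (z^3 - 11*z^2 + 36*z - 36)/(z^2 + z - 2)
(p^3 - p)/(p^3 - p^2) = (p + 1)/p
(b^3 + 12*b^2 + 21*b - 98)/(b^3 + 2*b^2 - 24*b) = (b^3 + 12*b^2 + 21*b - 98)/(b*(b^2 + 2*b - 24))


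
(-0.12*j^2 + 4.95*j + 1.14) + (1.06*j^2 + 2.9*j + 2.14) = 0.94*j^2 + 7.85*j + 3.28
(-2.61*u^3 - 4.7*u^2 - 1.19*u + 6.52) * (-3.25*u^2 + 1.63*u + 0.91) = 8.4825*u^5 + 11.0207*u^4 - 6.1686*u^3 - 27.4067*u^2 + 9.5447*u + 5.9332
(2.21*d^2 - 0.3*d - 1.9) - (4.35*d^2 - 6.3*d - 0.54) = -2.14*d^2 + 6.0*d - 1.36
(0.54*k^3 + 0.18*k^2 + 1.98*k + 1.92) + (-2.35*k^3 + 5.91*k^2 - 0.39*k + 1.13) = -1.81*k^3 + 6.09*k^2 + 1.59*k + 3.05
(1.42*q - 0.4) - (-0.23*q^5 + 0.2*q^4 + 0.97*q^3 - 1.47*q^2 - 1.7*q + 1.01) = 0.23*q^5 - 0.2*q^4 - 0.97*q^3 + 1.47*q^2 + 3.12*q - 1.41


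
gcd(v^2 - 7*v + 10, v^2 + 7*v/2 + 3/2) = 1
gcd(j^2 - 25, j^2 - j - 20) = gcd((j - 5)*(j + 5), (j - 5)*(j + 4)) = j - 5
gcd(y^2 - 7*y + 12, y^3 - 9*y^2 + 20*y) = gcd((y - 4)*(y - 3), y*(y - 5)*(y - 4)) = y - 4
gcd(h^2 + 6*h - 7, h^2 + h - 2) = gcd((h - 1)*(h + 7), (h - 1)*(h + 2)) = h - 1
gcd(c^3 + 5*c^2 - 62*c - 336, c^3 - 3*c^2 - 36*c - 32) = c - 8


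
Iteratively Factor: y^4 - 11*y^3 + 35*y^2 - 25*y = (y)*(y^3 - 11*y^2 + 35*y - 25) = y*(y - 1)*(y^2 - 10*y + 25) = y*(y - 5)*(y - 1)*(y - 5)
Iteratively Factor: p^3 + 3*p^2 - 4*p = (p - 1)*(p^2 + 4*p) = (p - 1)*(p + 4)*(p)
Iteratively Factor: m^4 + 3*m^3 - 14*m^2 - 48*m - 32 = (m + 4)*(m^3 - m^2 - 10*m - 8) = (m + 2)*(m + 4)*(m^2 - 3*m - 4) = (m - 4)*(m + 2)*(m + 4)*(m + 1)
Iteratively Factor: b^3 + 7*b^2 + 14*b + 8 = (b + 4)*(b^2 + 3*b + 2) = (b + 2)*(b + 4)*(b + 1)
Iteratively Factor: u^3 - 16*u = (u + 4)*(u^2 - 4*u) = u*(u + 4)*(u - 4)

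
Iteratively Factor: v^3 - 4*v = (v + 2)*(v^2 - 2*v) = (v - 2)*(v + 2)*(v)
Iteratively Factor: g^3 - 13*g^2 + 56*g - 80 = (g - 4)*(g^2 - 9*g + 20) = (g - 5)*(g - 4)*(g - 4)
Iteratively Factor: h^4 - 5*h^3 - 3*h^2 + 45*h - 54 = (h - 3)*(h^3 - 2*h^2 - 9*h + 18) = (h - 3)^2*(h^2 + h - 6) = (h - 3)^2*(h + 3)*(h - 2)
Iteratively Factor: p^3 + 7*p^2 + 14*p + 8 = (p + 4)*(p^2 + 3*p + 2) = (p + 2)*(p + 4)*(p + 1)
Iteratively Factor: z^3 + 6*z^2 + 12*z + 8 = (z + 2)*(z^2 + 4*z + 4) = (z + 2)^2*(z + 2)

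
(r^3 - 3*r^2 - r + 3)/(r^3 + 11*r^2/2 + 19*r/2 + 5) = 2*(r^2 - 4*r + 3)/(2*r^2 + 9*r + 10)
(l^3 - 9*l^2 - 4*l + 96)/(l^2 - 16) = (l^2 - 5*l - 24)/(l + 4)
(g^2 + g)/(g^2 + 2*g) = (g + 1)/(g + 2)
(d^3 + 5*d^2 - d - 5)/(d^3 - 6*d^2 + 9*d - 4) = (d^2 + 6*d + 5)/(d^2 - 5*d + 4)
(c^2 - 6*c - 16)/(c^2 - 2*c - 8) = (c - 8)/(c - 4)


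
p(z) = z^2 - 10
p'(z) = 2*z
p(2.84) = -1.93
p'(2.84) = 5.68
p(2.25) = -4.94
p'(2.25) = 4.50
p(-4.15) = 7.22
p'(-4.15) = -8.30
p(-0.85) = -9.28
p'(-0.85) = -1.70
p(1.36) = -8.15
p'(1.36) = 2.72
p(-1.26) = -8.41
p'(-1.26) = -2.52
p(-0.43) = -9.82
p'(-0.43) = -0.86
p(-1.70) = -7.11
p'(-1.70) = -3.40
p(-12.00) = 134.00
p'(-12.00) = -24.00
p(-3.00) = -1.00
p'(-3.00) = -6.00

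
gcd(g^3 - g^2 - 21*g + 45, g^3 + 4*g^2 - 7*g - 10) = g + 5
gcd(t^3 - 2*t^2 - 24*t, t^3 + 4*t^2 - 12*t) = t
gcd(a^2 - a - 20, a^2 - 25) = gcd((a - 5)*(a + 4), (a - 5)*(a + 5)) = a - 5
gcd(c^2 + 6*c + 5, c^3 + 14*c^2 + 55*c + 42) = c + 1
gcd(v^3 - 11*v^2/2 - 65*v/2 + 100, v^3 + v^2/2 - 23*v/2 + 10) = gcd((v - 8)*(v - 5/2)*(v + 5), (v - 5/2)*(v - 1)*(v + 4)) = v - 5/2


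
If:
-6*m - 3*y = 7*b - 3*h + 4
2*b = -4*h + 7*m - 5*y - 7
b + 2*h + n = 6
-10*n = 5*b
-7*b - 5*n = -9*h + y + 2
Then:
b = 677/142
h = 1027/568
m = -985/568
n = -677/284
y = -4079/568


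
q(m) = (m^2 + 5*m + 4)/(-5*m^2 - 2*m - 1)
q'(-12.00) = 0.01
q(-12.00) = -0.13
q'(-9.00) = 0.01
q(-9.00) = -0.10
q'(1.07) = 0.89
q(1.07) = -1.18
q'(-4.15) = 0.04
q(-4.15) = -0.01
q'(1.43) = 0.53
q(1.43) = -0.94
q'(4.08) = 0.06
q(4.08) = -0.44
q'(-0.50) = -6.56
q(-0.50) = -1.40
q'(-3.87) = 0.04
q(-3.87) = 0.01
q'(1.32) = 0.61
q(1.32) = -1.00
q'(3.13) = 0.11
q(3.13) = -0.52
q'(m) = (2*m + 5)/(-5*m^2 - 2*m - 1) + (10*m + 2)*(m^2 + 5*m + 4)/(-5*m^2 - 2*m - 1)^2 = (23*m^2 + 38*m + 3)/(25*m^4 + 20*m^3 + 14*m^2 + 4*m + 1)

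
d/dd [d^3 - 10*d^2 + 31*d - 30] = 3*d^2 - 20*d + 31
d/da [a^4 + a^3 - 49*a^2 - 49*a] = 4*a^3 + 3*a^2 - 98*a - 49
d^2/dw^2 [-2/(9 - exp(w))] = 2*(exp(w) + 9)*exp(w)/(exp(w) - 9)^3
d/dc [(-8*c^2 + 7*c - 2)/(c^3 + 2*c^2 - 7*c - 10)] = 2*(4*c^4 - 7*c^3 + 24*c^2 + 84*c - 42)/(c^6 + 4*c^5 - 10*c^4 - 48*c^3 + 9*c^2 + 140*c + 100)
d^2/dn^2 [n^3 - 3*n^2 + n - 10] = 6*n - 6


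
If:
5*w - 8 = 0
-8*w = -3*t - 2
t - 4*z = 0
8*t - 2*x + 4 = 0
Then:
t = 18/5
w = 8/5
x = 82/5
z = 9/10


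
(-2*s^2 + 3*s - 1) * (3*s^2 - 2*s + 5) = -6*s^4 + 13*s^3 - 19*s^2 + 17*s - 5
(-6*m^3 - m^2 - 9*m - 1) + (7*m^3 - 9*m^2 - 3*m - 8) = m^3 - 10*m^2 - 12*m - 9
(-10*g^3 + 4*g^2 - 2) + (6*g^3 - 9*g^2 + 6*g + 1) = -4*g^3 - 5*g^2 + 6*g - 1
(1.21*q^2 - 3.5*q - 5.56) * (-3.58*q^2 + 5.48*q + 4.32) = -4.3318*q^4 + 19.1608*q^3 + 5.952*q^2 - 45.5888*q - 24.0192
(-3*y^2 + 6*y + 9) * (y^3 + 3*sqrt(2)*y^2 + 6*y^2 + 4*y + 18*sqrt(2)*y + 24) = -3*y^5 - 9*sqrt(2)*y^4 - 12*y^4 - 36*sqrt(2)*y^3 + 33*y^3 + 6*y^2 + 135*sqrt(2)*y^2 + 180*y + 162*sqrt(2)*y + 216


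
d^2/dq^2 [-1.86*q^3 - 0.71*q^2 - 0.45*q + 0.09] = -11.16*q - 1.42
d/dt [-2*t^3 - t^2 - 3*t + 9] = -6*t^2 - 2*t - 3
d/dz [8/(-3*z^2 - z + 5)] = 8*(6*z + 1)/(3*z^2 + z - 5)^2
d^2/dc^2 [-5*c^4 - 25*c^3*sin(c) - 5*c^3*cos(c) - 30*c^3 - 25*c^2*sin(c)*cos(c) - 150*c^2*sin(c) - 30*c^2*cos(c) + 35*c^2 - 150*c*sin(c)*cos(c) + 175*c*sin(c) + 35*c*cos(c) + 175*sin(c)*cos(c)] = 25*c^3*sin(c) + 5*c^3*cos(c) + 180*c^2*sin(c) + 50*c^2*sin(2*c) - 120*c^2*cos(c) - 60*c^2 - 205*c*sin(c) + 300*c*sin(2*c) - 665*c*cos(c) - 100*c*cos(2*c) - 180*c - 370*sin(c) - 375*sin(2*c) + 290*cos(c) - 300*cos(2*c) + 70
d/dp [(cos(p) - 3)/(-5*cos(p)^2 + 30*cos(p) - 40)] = (sin(p)^2 + 6*cos(p) - 11)*sin(p)/(5*(cos(p)^2 - 6*cos(p) + 8)^2)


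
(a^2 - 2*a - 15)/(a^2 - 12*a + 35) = (a + 3)/(a - 7)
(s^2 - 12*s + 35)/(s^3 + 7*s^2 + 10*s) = (s^2 - 12*s + 35)/(s*(s^2 + 7*s + 10))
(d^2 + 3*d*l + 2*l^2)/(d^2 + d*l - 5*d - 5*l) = (d + 2*l)/(d - 5)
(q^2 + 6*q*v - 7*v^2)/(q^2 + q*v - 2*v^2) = (q + 7*v)/(q + 2*v)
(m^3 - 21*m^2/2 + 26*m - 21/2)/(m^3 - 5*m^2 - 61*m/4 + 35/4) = 2*(m - 3)/(2*m + 5)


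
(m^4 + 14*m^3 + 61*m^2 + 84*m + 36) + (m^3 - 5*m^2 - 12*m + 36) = m^4 + 15*m^3 + 56*m^2 + 72*m + 72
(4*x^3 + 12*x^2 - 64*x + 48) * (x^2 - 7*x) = 4*x^5 - 16*x^4 - 148*x^3 + 496*x^2 - 336*x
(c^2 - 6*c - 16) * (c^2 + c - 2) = c^4 - 5*c^3 - 24*c^2 - 4*c + 32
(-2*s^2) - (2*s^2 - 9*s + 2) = -4*s^2 + 9*s - 2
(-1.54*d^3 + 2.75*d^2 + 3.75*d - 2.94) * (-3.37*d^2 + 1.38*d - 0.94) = 5.1898*d^5 - 11.3927*d^4 - 7.3949*d^3 + 12.4978*d^2 - 7.5822*d + 2.7636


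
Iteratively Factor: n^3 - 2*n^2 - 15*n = (n - 5)*(n^2 + 3*n) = n*(n - 5)*(n + 3)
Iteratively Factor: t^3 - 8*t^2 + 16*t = (t - 4)*(t^2 - 4*t) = t*(t - 4)*(t - 4)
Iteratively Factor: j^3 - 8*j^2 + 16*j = (j - 4)*(j^2 - 4*j) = j*(j - 4)*(j - 4)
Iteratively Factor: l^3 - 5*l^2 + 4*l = (l - 4)*(l^2 - l) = l*(l - 4)*(l - 1)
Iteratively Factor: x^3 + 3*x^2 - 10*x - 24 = (x + 4)*(x^2 - x - 6) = (x + 2)*(x + 4)*(x - 3)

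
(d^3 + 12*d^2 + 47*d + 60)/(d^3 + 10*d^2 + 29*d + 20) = (d + 3)/(d + 1)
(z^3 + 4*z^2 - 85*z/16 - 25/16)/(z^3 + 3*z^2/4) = (16*z^3 + 64*z^2 - 85*z - 25)/(4*z^2*(4*z + 3))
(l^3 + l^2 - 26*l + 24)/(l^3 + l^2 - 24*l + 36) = (l^2 - 5*l + 4)/(l^2 - 5*l + 6)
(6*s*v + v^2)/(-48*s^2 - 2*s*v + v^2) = -v/(8*s - v)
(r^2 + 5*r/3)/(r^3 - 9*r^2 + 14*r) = (r + 5/3)/(r^2 - 9*r + 14)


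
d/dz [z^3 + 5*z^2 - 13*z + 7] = 3*z^2 + 10*z - 13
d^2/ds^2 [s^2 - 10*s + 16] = 2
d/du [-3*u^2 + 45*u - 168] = 45 - 6*u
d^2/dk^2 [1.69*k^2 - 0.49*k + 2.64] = 3.38000000000000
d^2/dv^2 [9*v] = 0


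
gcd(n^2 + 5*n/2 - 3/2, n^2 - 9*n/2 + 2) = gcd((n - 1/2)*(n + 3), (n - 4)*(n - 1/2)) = n - 1/2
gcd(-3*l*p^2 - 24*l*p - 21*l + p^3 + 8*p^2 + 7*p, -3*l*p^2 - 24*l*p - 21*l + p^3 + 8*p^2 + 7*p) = -3*l*p^2 - 24*l*p - 21*l + p^3 + 8*p^2 + 7*p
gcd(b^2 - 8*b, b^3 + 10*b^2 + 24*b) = b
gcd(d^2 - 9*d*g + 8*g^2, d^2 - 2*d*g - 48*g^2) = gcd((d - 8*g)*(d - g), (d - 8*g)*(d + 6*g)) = d - 8*g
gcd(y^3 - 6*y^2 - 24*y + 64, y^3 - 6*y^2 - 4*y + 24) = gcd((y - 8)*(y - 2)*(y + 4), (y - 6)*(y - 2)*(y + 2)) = y - 2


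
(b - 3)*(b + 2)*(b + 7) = b^3 + 6*b^2 - 13*b - 42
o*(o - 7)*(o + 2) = o^3 - 5*o^2 - 14*o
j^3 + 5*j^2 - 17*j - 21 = (j - 3)*(j + 1)*(j + 7)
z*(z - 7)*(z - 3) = z^3 - 10*z^2 + 21*z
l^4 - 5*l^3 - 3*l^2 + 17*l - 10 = (l - 5)*(l - 1)^2*(l + 2)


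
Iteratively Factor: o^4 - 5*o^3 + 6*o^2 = (o)*(o^3 - 5*o^2 + 6*o) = o^2*(o^2 - 5*o + 6) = o^2*(o - 3)*(o - 2)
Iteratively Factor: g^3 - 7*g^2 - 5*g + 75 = (g - 5)*(g^2 - 2*g - 15) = (g - 5)^2*(g + 3)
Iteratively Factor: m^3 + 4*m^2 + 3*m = (m + 1)*(m^2 + 3*m) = m*(m + 1)*(m + 3)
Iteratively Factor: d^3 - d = (d - 1)*(d^2 + d) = d*(d - 1)*(d + 1)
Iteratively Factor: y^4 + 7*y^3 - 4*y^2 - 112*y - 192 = (y + 3)*(y^3 + 4*y^2 - 16*y - 64) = (y + 3)*(y + 4)*(y^2 - 16) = (y + 3)*(y + 4)^2*(y - 4)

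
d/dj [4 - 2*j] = -2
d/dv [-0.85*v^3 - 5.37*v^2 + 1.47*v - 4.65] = -2.55*v^2 - 10.74*v + 1.47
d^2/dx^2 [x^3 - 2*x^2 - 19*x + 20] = 6*x - 4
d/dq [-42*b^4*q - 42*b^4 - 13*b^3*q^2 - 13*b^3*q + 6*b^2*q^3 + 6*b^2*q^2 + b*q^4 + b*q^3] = b*(-42*b^3 - 26*b^2*q - 13*b^2 + 18*b*q^2 + 12*b*q + 4*q^3 + 3*q^2)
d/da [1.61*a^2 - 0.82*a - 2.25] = 3.22*a - 0.82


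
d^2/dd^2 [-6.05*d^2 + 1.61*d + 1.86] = -12.1000000000000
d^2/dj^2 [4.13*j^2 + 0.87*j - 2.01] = 8.26000000000000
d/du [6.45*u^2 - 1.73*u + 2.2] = 12.9*u - 1.73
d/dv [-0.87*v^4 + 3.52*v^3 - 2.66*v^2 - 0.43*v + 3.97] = -3.48*v^3 + 10.56*v^2 - 5.32*v - 0.43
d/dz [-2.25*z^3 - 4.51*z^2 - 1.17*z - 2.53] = -6.75*z^2 - 9.02*z - 1.17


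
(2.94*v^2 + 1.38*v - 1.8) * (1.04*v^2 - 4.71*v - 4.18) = 3.0576*v^4 - 12.4122*v^3 - 20.661*v^2 + 2.7096*v + 7.524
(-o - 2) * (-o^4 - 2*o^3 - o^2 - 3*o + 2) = o^5 + 4*o^4 + 5*o^3 + 5*o^2 + 4*o - 4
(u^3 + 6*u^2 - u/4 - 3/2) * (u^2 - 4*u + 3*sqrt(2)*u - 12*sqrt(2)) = u^5 + 2*u^4 + 3*sqrt(2)*u^4 - 97*u^3/4 + 6*sqrt(2)*u^3 - 291*sqrt(2)*u^2/4 - u^2/2 - 3*sqrt(2)*u/2 + 6*u + 18*sqrt(2)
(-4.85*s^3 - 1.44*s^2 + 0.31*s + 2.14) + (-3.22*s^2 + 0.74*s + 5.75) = -4.85*s^3 - 4.66*s^2 + 1.05*s + 7.89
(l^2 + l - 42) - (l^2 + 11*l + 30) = -10*l - 72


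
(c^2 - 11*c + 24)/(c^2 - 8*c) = (c - 3)/c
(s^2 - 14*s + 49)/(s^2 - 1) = (s^2 - 14*s + 49)/(s^2 - 1)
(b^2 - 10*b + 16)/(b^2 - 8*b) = (b - 2)/b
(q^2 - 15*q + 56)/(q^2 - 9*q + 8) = (q - 7)/(q - 1)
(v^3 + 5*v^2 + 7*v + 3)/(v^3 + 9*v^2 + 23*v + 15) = (v + 1)/(v + 5)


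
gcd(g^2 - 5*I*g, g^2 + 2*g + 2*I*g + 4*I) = 1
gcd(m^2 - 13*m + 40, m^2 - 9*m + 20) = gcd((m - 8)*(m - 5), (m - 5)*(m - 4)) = m - 5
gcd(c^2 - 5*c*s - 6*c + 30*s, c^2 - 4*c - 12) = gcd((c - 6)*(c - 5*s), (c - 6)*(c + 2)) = c - 6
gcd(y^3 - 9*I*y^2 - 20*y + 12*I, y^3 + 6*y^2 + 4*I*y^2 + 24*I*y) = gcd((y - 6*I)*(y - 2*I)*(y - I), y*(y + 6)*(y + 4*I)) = 1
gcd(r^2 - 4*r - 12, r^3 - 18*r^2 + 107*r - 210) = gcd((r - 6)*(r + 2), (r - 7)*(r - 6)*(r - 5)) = r - 6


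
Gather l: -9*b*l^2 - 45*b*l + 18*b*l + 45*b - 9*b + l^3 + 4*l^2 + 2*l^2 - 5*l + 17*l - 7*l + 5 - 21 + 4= 36*b + l^3 + l^2*(6 - 9*b) + l*(5 - 27*b) - 12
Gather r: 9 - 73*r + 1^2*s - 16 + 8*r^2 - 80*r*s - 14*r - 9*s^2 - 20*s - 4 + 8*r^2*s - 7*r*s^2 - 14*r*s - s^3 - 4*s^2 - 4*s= r^2*(8*s + 8) + r*(-7*s^2 - 94*s - 87) - s^3 - 13*s^2 - 23*s - 11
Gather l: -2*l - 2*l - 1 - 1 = -4*l - 2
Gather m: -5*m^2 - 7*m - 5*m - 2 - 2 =-5*m^2 - 12*m - 4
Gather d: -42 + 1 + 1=-40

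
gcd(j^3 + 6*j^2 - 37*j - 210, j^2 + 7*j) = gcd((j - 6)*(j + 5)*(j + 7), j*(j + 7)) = j + 7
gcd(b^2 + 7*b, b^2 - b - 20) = 1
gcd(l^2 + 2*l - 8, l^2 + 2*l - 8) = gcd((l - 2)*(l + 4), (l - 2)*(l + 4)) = l^2 + 2*l - 8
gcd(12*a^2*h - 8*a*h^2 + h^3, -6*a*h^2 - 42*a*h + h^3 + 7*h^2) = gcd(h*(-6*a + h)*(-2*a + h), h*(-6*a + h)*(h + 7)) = 6*a*h - h^2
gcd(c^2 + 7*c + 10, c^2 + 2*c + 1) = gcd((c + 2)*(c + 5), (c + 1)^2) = 1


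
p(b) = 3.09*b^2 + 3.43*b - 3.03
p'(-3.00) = -15.11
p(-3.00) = 14.49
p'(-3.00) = -15.11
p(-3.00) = 14.49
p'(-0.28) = 1.70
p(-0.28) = -3.75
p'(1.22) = 10.97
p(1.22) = 5.75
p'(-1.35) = -4.91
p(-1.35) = -2.03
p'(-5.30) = -29.32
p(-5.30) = 65.59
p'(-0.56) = -0.03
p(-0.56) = -3.98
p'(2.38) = 18.14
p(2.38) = 22.64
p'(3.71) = 26.36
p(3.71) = 52.23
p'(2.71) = 20.18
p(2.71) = 28.96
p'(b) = 6.18*b + 3.43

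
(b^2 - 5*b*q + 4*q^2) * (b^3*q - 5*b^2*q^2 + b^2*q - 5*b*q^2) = b^5*q - 10*b^4*q^2 + b^4*q + 29*b^3*q^3 - 10*b^3*q^2 - 20*b^2*q^4 + 29*b^2*q^3 - 20*b*q^4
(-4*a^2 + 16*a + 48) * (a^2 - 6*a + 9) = -4*a^4 + 40*a^3 - 84*a^2 - 144*a + 432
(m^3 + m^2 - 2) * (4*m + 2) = 4*m^4 + 6*m^3 + 2*m^2 - 8*m - 4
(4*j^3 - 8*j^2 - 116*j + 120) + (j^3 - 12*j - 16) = 5*j^3 - 8*j^2 - 128*j + 104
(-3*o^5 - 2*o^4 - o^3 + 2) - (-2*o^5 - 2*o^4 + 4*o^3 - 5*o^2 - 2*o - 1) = -o^5 - 5*o^3 + 5*o^2 + 2*o + 3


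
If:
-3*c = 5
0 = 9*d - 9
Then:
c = -5/3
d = 1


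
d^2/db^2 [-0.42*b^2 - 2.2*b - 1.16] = -0.840000000000000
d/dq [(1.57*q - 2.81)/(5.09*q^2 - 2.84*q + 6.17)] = (-7.9913*q^2 + 28.6058*q + 1.7065)/(25.9081*q^4 - 28.9112*q^3 + 70.8762*q^2 - 35.0456*q + 38.0689)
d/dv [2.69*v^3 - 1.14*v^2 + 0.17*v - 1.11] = 8.07*v^2 - 2.28*v + 0.17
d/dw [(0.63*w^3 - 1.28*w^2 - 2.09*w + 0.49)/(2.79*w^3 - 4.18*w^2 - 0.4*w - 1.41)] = (0.937800000000001*w^4 + 11.1582*w^3 - 14.9904*w^2 + 7.706*w + 3.1429)/(7.7841*w^6 - 23.3244*w^5 + 15.2404*w^4 - 4.5238*w^3 + 11.9476*w^2 + 1.128*w + 1.9881)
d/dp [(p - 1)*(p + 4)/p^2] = (8 - 3*p)/p^3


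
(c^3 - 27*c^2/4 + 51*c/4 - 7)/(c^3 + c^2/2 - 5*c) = (4*c^3 - 27*c^2 + 51*c - 28)/(2*c*(2*c^2 + c - 10))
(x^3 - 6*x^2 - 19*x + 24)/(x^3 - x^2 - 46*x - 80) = (x^2 + 2*x - 3)/(x^2 + 7*x + 10)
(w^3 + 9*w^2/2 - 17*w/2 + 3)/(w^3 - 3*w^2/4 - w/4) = 2*(2*w^2 + 11*w - 6)/(w*(4*w + 1))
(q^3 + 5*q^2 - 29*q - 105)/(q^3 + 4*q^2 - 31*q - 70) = (q + 3)/(q + 2)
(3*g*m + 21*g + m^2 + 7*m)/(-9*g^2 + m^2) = (-m - 7)/(3*g - m)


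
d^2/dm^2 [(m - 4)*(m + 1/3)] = 2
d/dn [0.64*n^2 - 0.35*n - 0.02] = 1.28*n - 0.35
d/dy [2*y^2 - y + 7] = 4*y - 1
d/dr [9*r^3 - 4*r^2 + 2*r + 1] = 27*r^2 - 8*r + 2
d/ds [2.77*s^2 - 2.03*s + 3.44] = 5.54*s - 2.03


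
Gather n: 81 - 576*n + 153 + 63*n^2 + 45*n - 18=63*n^2 - 531*n + 216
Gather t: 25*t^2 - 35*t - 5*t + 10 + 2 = 25*t^2 - 40*t + 12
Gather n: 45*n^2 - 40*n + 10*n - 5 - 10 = 45*n^2 - 30*n - 15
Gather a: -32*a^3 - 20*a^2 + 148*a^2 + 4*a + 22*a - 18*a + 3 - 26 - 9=-32*a^3 + 128*a^2 + 8*a - 32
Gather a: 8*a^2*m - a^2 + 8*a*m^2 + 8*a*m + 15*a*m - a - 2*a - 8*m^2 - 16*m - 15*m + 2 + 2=a^2*(8*m - 1) + a*(8*m^2 + 23*m - 3) - 8*m^2 - 31*m + 4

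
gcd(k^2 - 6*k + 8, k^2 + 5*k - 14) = k - 2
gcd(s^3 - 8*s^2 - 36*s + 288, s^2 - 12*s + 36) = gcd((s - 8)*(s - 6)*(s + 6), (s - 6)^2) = s - 6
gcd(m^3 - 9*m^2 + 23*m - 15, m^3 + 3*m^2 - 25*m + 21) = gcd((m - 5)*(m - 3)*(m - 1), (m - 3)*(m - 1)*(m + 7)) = m^2 - 4*m + 3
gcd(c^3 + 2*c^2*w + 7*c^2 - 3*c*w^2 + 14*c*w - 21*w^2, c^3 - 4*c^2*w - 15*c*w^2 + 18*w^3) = -c^2 - 2*c*w + 3*w^2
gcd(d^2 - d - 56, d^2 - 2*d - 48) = d - 8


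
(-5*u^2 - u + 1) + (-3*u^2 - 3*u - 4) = -8*u^2 - 4*u - 3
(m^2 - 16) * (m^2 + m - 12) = m^4 + m^3 - 28*m^2 - 16*m + 192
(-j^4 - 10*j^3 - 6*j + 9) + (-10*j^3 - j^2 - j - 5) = -j^4 - 20*j^3 - j^2 - 7*j + 4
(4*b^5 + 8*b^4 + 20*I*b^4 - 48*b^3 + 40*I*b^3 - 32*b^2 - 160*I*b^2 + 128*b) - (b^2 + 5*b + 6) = 4*b^5 + 8*b^4 + 20*I*b^4 - 48*b^3 + 40*I*b^3 - 33*b^2 - 160*I*b^2 + 123*b - 6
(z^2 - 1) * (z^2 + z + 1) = z^4 + z^3 - z - 1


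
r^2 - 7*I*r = r*(r - 7*I)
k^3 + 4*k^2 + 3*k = k*(k + 1)*(k + 3)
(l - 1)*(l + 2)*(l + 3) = l^3 + 4*l^2 + l - 6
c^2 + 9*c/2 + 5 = (c + 2)*(c + 5/2)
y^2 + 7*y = y*(y + 7)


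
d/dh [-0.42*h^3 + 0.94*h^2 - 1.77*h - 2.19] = -1.26*h^2 + 1.88*h - 1.77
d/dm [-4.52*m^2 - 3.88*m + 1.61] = -9.04*m - 3.88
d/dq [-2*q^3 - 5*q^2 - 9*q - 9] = -6*q^2 - 10*q - 9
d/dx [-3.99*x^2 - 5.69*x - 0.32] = -7.98*x - 5.69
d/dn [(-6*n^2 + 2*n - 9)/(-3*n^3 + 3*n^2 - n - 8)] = (-18*n^4 + 12*n^3 - 81*n^2 + 150*n - 25)/(9*n^6 - 18*n^5 + 15*n^4 + 42*n^3 - 47*n^2 + 16*n + 64)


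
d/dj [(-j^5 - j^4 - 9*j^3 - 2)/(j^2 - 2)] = j*(-3*j^5 - 2*j^4 + j^3 + 8*j^2 + 54*j + 4)/(j^4 - 4*j^2 + 4)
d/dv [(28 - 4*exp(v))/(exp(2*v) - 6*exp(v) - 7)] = 4*exp(v)/(exp(2*v) + 2*exp(v) + 1)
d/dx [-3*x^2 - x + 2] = -6*x - 1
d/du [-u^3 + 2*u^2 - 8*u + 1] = -3*u^2 + 4*u - 8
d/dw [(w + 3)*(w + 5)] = 2*w + 8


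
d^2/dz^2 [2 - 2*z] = 0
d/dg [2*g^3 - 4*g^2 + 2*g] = 6*g^2 - 8*g + 2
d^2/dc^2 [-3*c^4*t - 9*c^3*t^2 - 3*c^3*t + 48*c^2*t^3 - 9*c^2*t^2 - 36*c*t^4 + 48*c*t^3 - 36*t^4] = 6*t*(-6*c^2 - 9*c*t - 3*c + 16*t^2 - 3*t)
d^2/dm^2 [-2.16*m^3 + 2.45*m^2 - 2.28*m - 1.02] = 4.9 - 12.96*m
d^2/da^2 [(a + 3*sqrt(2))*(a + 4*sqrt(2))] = 2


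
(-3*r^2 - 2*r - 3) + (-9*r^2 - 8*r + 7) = -12*r^2 - 10*r + 4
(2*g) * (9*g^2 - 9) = 18*g^3 - 18*g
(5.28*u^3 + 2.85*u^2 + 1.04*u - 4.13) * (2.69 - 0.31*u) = -1.6368*u^4 + 13.3197*u^3 + 7.3441*u^2 + 4.0779*u - 11.1097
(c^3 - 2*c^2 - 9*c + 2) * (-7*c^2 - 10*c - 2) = -7*c^5 + 4*c^4 + 81*c^3 + 80*c^2 - 2*c - 4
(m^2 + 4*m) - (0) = m^2 + 4*m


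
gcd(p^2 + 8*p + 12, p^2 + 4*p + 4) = p + 2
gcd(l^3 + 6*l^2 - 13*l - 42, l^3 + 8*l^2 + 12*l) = l + 2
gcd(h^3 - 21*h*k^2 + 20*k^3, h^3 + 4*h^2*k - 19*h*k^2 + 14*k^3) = h - k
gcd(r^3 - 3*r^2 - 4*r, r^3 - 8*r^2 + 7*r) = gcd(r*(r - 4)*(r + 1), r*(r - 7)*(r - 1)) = r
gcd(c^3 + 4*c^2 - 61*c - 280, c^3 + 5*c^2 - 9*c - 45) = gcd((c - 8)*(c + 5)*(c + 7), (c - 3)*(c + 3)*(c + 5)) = c + 5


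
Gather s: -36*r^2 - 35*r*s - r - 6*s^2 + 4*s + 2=-36*r^2 - r - 6*s^2 + s*(4 - 35*r) + 2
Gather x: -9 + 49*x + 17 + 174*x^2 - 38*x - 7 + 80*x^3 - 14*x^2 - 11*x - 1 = 80*x^3 + 160*x^2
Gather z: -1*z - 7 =-z - 7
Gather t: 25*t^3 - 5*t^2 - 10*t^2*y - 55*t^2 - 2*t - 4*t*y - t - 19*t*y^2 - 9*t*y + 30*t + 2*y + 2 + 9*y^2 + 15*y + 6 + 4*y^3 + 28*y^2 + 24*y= 25*t^3 + t^2*(-10*y - 60) + t*(-19*y^2 - 13*y + 27) + 4*y^3 + 37*y^2 + 41*y + 8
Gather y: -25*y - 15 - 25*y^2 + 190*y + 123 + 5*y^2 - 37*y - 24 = -20*y^2 + 128*y + 84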